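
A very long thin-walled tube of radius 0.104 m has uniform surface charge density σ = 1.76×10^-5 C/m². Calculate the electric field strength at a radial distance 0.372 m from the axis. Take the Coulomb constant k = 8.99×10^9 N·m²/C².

Take a coaxial cylindrical Gaussian surface of radius r = 0.372 m and length L (r > 0.104 m).
The whole shell is enclosed: λ_enc = σ·2πR = (1.76e-5)·2π·(0.104) = 1.15×10^-5 C/m.
By Gauss's law (flux through the curved wall only), E·2πrL = λ_enc L/ε₀.
E = 2k|λ_enc|/r = 2(8.99×10^9)(1.15×10^-5)/(0.372) = 5.56×10^5 N/C.

5.56×10^5 N/C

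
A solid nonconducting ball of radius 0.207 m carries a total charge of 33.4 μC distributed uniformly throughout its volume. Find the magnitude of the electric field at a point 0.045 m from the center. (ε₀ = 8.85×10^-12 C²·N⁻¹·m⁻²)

|E| ≈ 1.52×10^6 N/C

Symmetry ⇒ E = E(r) r̂. Gaussian sphere of radius r = 0.045 m (r < R).
For a uniform sphere the enclosed fraction is (r/R)³, so Q_enc = (33.4 μC)(0.045/0.207)³ = 3.431×10^-7 C.
Gauss's law: E·4πr² = Q_enc/ε₀.
E = |Q_enc|/(4πε₀r²) = (3.431×10^-7)/(4π·8.85×10^-12·(0.045)²) = 1.52×10^6 N/C.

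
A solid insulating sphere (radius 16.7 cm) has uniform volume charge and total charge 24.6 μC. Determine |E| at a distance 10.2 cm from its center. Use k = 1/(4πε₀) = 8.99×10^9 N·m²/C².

E ≈ 4.84×10^6 N/C

Symmetry ⇒ E = E(r) r̂. Gaussian sphere of radius r = 10.2 cm (r < R).
Only the charge within r is enclosed: Q_enc = Q·(r/R)³ = (24.6 μC)·(10.2 cm/16.7 cm)³ = 5.605e-6 C.
Gauss's law: E·4πr² = Q_enc/ε₀.
E = k|Q_enc|/r² = (8.99×10^9)(5.605e-6)/(0.102)² = 4.84×10^6 N/C.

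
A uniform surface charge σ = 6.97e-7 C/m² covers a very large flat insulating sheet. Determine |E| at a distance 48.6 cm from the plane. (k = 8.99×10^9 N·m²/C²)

E ≈ 3.94×10^4 V/m

The symmetry is planar: E is normal to the sheet and the same magnitude on both sides. Take a pillbox straddling the sheet with end-cap area A.
Flux Φ = 2EA and Q_enc = σA, so 2EA = σA/ε₀ ⇒ E = |σ|/(2ε₀), independent of distance.
E = 2πk|σ| = 2π(8.99×10^9)(6.97e-7) = 3.94×10^4 N/C.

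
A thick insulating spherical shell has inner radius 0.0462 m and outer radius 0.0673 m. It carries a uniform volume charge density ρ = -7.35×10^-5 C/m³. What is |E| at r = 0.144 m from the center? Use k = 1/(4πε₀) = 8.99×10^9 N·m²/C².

Use a concentric Gaussian sphere at r = 0.144 m (r > 0.0673 m, enclosing the whole shell).
Q_enc = ρ·(4π/3)(b³ − a³) = (-7.35×10^-5)·(4π/3)·((0.0673)³ − (0.0462)³) = -6.349×10^-8 C.
Gauss's law: E·4πr² = Q_enc/ε₀.
E = k|Q_enc|/r² = (8.99×10^9)(6.349×10^-8)/(0.144)² = 2.75e4 N/C.

|E| = 2.75×10^4 N/C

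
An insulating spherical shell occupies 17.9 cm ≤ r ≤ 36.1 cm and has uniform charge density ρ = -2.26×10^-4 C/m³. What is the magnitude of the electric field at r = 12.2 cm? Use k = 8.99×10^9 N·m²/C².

Symmetry ⇒ E = E(r) r̂. Gaussian sphere of radius r = 12.2 cm (r < 17.9 cm, inside the empty cavity).
No charge is enclosed, so by Gauss's law E·4πr² = 0 ⇒ E = 0.

|E| = 0 N/C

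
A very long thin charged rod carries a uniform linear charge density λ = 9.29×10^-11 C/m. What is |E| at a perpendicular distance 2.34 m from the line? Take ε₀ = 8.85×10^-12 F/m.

E = 0.714 N/C

Take a coaxial cylindrical Gaussian surface of radius r = 2.34 m and length L.
Q_enc = λL, so λ_enc = 9.29×10^-11 C/m.
Gauss's law: E·2πrL = λ_enc L/ε₀.
E = |λ_enc|/(2πε₀r) = (9.29e-11)/(2π·8.85×10^-12·2.34) = 0.714 N/C.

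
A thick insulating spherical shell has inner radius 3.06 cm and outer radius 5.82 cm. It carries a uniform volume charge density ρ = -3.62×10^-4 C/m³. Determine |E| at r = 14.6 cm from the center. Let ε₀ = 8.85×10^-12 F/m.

|E| ≈ 1.08e5 N/C

Use a concentric Gaussian sphere at r = 14.6 cm (r > 5.82 cm, enclosing the whole shell).
Q_enc = ρ·(4π/3)(b³ − a³) = (-3.62e-4)·(4π/3)·((0.0582)³ − (0.0306)³) = -2.555e-7 C.
Applying ∮E·dA = Q_enc/ε₀ with Φ = E(4πr²):
E = |Q_enc|/(4πε₀r²) = (2.555e-7)/(4π·8.85×10^-12·(0.146)²) = 1.08e5 N/C.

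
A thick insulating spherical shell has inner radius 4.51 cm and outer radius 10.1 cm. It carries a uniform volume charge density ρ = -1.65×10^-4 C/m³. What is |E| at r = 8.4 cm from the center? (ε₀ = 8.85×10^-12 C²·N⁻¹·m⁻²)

|E| ≈ 4.41e5 N/C

By spherical symmetry E is radial; choose a Gaussian sphere of radius r = 8.4 cm (within the shell material, 4.51 cm < r < 10.1 cm).
Only the shell between 4.51 cm and r is enclosed: Q_enc = ρ·(4π/3)(r³ − a³) = (-1.65e-4)·(4π/3)·((0.084)³ − (0.0451)³) = -3.462×10^-7 C.
Since E is radial and uniform over the Gaussian sphere, Φ = E·4πr² = Q_enc/ε₀.
E = |Q_enc|/(4πε₀r²) = (3.462×10^-7)/(4π·8.85×10^-12·(0.084)²) = 4.41×10^5 N/C.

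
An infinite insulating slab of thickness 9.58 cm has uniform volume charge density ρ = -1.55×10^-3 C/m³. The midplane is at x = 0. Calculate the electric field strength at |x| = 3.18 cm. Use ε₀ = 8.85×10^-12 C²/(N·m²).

E = 5.57×10^6 N/C

By symmetry E is perpendicular to the slab. A Gaussian pillbox from −3.18 cm to +3.18 cm (face area A) lies entirely within the slab.
Q_enc = ρ·(2x)·A and flux = 2EA, so 2EA = 2ρxA/ε₀ ⇒ E = |ρ|x/ε₀.
E = (1.55e-3)(0.0318)/(8.85×10^-12) = 5.57×10^6 N/C.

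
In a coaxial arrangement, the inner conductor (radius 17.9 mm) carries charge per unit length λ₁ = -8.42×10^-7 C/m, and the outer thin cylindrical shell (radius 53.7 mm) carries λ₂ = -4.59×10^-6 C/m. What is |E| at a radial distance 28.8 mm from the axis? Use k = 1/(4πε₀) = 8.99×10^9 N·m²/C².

5.26×10^5 N/C

Take a coaxial cylindrical Gaussian surface of radius r = 28.8 mm and length L (between the conductors, 17.9 mm < r < 53.7 mm).
Only the inner wire is enclosed; the outer shell contributes nothing inside itself. λ_enc = λ₁ = -8.42e-7 C/m.
Since E is radial and uniform over the curved surface, Φ = E·2πrL = Q_enc/ε₀ = λ_enc L/ε₀.
E = 2k|λ_enc|/r = 2(8.99×10^9)(8.42e-7)/(0.0288) = 5.26×10^5 N/C.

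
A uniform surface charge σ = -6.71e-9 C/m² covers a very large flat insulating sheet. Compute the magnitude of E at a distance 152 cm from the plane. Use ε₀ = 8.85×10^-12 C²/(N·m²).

The symmetry is planar: E is normal to the sheet and the same magnitude on both sides. Take a pillbox straddling the sheet with end-cap area A.
Flux Φ = 2EA and Q_enc = σA, so 2EA = σA/ε₀ ⇒ E = |σ|/(2ε₀), independent of distance.
E = |σ|/(2ε₀) = (6.71e-9)/(2·8.85×10^-12) = 379 N/C.

E = 379 N/C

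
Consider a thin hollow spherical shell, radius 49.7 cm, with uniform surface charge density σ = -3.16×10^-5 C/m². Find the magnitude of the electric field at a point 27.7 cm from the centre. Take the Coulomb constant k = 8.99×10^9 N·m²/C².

E = 0 (no enclosed charge)

Symmetry ⇒ E = E(r) r̂. Gaussian sphere of radius r = 27.7 cm (inside the shell, r < 49.7 cm).
All the charge is outside the Gaussian surface: Q_enc = 0, hence E = 0 everywhere inside the shell.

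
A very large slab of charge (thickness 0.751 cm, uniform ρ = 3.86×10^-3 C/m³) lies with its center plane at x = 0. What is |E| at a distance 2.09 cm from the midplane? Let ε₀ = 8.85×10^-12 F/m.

The point |x| = 2.09 cm lies outside the slab (half-thickness 0.003755 m). A symmetric pillbox spanning the full slab encloses Q_enc = ρ·d·A.
Flux = 2EA ⇒ E = |ρ|d/(2ε₀), independent of distance outside.
E = (3.86e-3)(0.00751)/(2·8.85×10^-12) = 1.64×10^6 N/C.

|E| ≈ 1.64e6 N/C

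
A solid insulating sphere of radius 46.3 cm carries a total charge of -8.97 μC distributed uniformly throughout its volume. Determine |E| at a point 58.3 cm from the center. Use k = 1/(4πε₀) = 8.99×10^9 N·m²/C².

|E| = 2.37×10^5 N/C

By spherical symmetry E is radial; choose a Gaussian sphere of radius r = 58.3 cm (r > R, so the entire charge is enclosed).
Q_enc = -8.97 μC = -8.97e-6 C.
Applying ∮E·dA = Q_enc/ε₀ with Φ = E(4πr²):
E = k|Q_enc|/r² = (8.99×10^9)(8.97×10^-6)/(0.583)² = 2.37e5 N/C.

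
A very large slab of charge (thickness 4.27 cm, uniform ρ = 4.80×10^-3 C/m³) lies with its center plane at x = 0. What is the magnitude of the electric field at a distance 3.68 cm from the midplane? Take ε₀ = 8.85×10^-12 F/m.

|E| ≈ 1.16×10^7 V/m

The point |x| = 3.68 cm lies outside the slab (half-thickness 0.02135 m). A symmetric pillbox spanning the full slab encloses Q_enc = ρ·d·A.
Flux = 2EA ⇒ E = |ρ|d/(2ε₀), independent of distance outside.
E = (4.80e-3)(0.0427)/(2·8.85×10^-12) = 1.16e7 N/C.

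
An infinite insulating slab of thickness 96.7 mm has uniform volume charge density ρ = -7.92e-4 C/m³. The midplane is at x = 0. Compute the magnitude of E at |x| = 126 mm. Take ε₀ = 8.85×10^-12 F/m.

|E| ≈ 4.33×10^6 N/C

The point |x| = 126 mm lies outside the slab (half-thickness 0.04835 m). A symmetric pillbox spanning the full slab encloses Q_enc = ρ·d·A.
Flux = 2EA ⇒ E = |ρ|d/(2ε₀), independent of distance outside.
E = (7.92e-4)(0.0967)/(2·8.85×10^-12) = 4.33×10^6 N/C.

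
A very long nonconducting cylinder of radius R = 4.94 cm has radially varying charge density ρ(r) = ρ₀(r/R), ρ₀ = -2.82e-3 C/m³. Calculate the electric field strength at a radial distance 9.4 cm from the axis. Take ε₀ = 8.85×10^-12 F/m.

|E| ≈ 2.76e6 V/m

Choose a coaxial cylinder of radius r = 9.4 cm (arbitrary length L) as the Gaussian surface (r > R, full charge per length enclosed).
λ_enc = 2π ∫₀^R ρ₀(r'/R)^1 r' dr' = 2πρ₀R²/3 = -1.441×10^-5 C/m.
Since E is radial and uniform over the curved surface, Φ = E·2πrL = Q_enc/ε₀ = λ_enc L/ε₀.
E = |λ_enc|/(2πε₀r) = (1.441×10^-5)/(2π·8.85×10^-12·0.094) = 2.76e6 N/C.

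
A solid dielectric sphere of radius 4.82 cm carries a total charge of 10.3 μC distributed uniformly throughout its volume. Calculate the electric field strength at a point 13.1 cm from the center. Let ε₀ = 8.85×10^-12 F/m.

5.40×10^6 V/m

Symmetry ⇒ E = E(r) r̂. Gaussian sphere of radius r = 13.1 cm (r > R, so the entire charge is enclosed).
Q_enc = 10.3 μC = 1.03e-5 C.
By Gauss's law, ∮E·dA = E·4πr² = Q_enc/ε₀.
E = |Q_enc|/(4πε₀r²) = (1.03e-5)/(4π·8.85×10^-12·(0.131)²) = 5.40e6 N/C.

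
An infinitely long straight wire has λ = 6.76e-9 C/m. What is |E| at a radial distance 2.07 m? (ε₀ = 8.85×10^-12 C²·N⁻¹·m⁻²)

|E| ≈ 58.7 N/C

Choose a coaxial cylinder of radius r = 2.07 m (arbitrary length L) as the Gaussian surface.
Q_enc = λL, so λ_enc = 6.76×10^-9 C/m.
Since E is radial and uniform over the curved surface, Φ = E·2πrL = Q_enc/ε₀ = λ_enc L/ε₀.
E = |λ_enc|/(2πε₀r) = (6.76e-9)/(2π·8.85×10^-12·2.07) = 58.7 N/C.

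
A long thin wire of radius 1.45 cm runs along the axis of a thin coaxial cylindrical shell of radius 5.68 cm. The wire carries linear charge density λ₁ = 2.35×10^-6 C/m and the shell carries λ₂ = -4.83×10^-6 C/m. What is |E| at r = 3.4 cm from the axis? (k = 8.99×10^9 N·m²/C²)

|E| = 1.24e6 V/m

Coaxial Gaussian cylinder, radius r = 3.4 cm, length L (between the conductors, 1.45 cm < r < 5.68 cm).
The shell at 5.68 cm lies outside the Gaussian surface, so λ_enc = λ₁ = 2.35e-6 C/m.
By Gauss's law (flux through the curved wall only), E·2πrL = λ_enc L/ε₀.
E = 2k|λ_enc|/r = 2(8.99×10^9)(2.35×10^-6)/(0.034) = 1.24e6 N/C.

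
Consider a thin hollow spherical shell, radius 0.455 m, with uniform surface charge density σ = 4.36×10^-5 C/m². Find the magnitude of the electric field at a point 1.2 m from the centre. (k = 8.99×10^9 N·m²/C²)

Symmetry ⇒ E = E(r) r̂. Gaussian sphere of radius r = 1.2 m (r > 0.455 m).
The entire shell is enclosed: Q_enc = σ·4πR² = (4.36×10^-5)·4π·(0.455)² = 1.134×10^-4 C.
By Gauss's law, ∮E·dA = E·4πr² = Q_enc/ε₀.
E = k|Q_enc|/r² = (8.99×10^9)(1.134×10^-4)/(1.2)² = 7.08×10^5 N/C.

|E| = 7.08e5 V/m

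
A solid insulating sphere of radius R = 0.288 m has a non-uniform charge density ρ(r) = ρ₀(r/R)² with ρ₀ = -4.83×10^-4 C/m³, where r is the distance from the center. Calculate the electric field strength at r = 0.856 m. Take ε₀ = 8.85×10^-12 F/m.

E = 3.56×10^5 N/C

Symmetry ⇒ E = E(r) r̂. Gaussian sphere of radius r = 0.856 m (r > R, all charge enclosed).
Q_enc = 4π ∫₀^R ρ₀(r'/R)^2 r'² dr' = 4πρ₀R³/5 = -2.90×10^-5 C.
Applying ∮E·dA = Q_enc/ε₀ with Φ = E(4πr²):
E = |Q_enc|/(4πε₀r²) = (2.90e-5)/(4π·8.85×10^-12·(0.856)²) = 3.56e5 N/C.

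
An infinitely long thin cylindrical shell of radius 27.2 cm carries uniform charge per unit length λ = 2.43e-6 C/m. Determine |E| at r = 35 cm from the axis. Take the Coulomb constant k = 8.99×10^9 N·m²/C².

1.25×10^5 N/C

Take a coaxial cylindrical Gaussian surface of radius r = 35 cm and length L (r > 27.2 cm).
The full line charge is enclosed: λ_enc = 2.43×10^-6 C/m.
Gauss's law: E·2πrL = λ_enc L/ε₀.
E = 2k|λ_enc|/r = 2(8.99×10^9)(2.43×10^-6)/(0.35) = 1.25×10^5 N/C.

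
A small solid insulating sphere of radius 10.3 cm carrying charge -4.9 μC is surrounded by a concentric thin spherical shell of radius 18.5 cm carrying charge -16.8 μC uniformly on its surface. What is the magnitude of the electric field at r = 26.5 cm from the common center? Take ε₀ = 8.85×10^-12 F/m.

|E| ≈ 2.78e6 N/C

Use a concentric Gaussian sphere at r = 26.5 cm (r > 18.5 cm, enclosing both).
Q_enc = (-4.9 μC) + (-16.8 μC) = -2.17×10^-5 C.
Gauss's law: E·4πr² = Q_enc/ε₀.
E = |Q_enc|/(4πε₀r²) = (2.17×10^-5)/(4π·8.85×10^-12·(0.265)²) = 2.78×10^6 N/C.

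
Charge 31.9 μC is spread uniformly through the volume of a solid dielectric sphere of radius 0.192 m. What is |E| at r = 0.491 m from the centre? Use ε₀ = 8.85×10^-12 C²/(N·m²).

Symmetry ⇒ E = E(r) r̂. Gaussian sphere of radius r = 0.491 m (r > R, so the entire charge is enclosed).
Q_enc = 31.9 μC = 3.19×10^-5 C.
Gauss's law: E·4πr² = Q_enc/ε₀.
E = |Q_enc|/(4πε₀r²) = (3.19e-5)/(4π·8.85×10^-12·(0.491)²) = 1.19×10^6 N/C.

|E| ≈ 1.19e6 V/m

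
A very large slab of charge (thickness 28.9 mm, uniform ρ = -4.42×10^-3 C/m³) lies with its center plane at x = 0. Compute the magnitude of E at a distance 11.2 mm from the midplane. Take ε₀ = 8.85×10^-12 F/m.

By symmetry E is perpendicular to the slab. A Gaussian pillbox from −11.2 mm to +11.2 mm (face area A) lies entirely within the slab.
Q_enc = ρ·(2x)·A and flux = 2EA, so 2EA = 2ρxA/ε₀ ⇒ E = |ρ|x/ε₀.
E = (4.42e-3)(0.0112)/(8.85×10^-12) = 5.59×10^6 N/C.

E ≈ 5.59×10^6 V/m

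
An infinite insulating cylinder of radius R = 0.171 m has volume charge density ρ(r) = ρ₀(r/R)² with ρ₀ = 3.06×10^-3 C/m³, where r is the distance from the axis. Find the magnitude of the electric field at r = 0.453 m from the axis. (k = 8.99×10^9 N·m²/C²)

E = 5.58×10^6 V/m

Coaxial Gaussian cylinder, radius r = 0.453 m, length L (r > R, full charge per length enclosed).
λ_enc = 2π ∫₀^R ρ₀(r'/R)^2 r' dr' = 2πρ₀R²/4 = 1.406×10^-4 C/m.
Applying ∮E·dA = Q_enc/ε₀ with the end caps contributing no flux:
E = 2k|λ_enc|/r = 2(8.99×10^9)(1.406×10^-4)/(0.453) = 5.58×10^6 N/C.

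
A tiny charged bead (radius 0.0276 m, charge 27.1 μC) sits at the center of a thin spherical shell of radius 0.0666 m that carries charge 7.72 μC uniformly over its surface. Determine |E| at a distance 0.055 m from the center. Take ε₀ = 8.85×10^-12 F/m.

Use a concentric Gaussian sphere at r = 0.055 m (between the bodies, 0.0276 m < r < 0.0666 m).
The shell at 0.0666 m lies outside the Gaussian surface, so Q_enc = 27.1 μC = 2.71×10^-5 C.
By Gauss's law, ∮E·dA = E·4πr² = Q_enc/ε₀.
E = |Q_enc|/(4πε₀r²) = (2.71e-5)/(4π·8.85×10^-12·(0.055)²) = 8.06×10^7 N/C.

|E| = 8.06×10^7 N/C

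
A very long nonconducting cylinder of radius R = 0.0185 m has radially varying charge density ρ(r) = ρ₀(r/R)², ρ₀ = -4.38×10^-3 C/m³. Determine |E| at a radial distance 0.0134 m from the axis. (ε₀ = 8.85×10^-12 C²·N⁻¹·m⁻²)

Take a coaxial cylindrical Gaussian surface of radius r = 0.0134 m and length L (r < R).
λ_enc = ∫₀^r ρ(r')·2πr' dr' = (2πρ₀/R²)·r^4/4 = -6.481×10^-7 C/m.
By Gauss's law (flux through the curved wall only), E·2πrL = λ_enc L/ε₀.
E = |λ_enc|/(2πε₀r) = (6.481×10^-7)/(2π·8.85×10^-12·0.0134) = 8.70×10^5 N/C.

|E| = 8.70×10^5 N/C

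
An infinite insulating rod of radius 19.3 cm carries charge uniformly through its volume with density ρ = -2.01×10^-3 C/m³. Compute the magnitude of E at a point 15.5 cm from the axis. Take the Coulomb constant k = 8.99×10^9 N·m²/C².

E = 1.76×10^7 V/m

By cylindrical symmetry E is radial; use a coaxial Gaussian cylinder of radius 15.5 cm and length L (r < R).
Enclosed charge per unit length: λ_enc = ρ·πr² = (-2.01e-3)π(0.155)² = -1.517×10^-4 C/m.
By Gauss's law (flux through the curved wall only), E·2πrL = λ_enc L/ε₀.
E = 2k|λ_enc|/r = 2(8.99×10^9)(1.517×10^-4)/(0.155) = 1.76×10^7 N/C.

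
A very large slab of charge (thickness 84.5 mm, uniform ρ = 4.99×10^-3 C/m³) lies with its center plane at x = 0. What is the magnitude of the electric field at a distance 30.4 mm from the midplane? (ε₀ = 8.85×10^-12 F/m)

|E| = 1.71×10^7 V/m

By symmetry E is perpendicular to the slab. A Gaussian pillbox from −30.4 mm to +30.4 mm (face area A) lies entirely within the slab.
Q_enc = ρ·(2x)·A and flux = 2EA, so 2EA = 2ρxA/ε₀ ⇒ E = |ρ|x/ε₀.
E = (4.99e-3)(0.0304)/(8.85×10^-12) = 1.71×10^7 N/C.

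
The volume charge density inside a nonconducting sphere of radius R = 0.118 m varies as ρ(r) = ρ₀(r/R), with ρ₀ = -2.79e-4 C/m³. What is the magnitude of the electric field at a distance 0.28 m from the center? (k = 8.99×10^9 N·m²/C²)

E = 1.65×10^5 N/C

Take a concentric spherical Gaussian surface of radius r = 0.28 m (r > R, all charge enclosed).
Q_enc = 4π ∫₀^R ρ₀(r'/R)^1 r'² dr' = 4πρ₀R³/4 = -1.44×10^-6 C.
By Gauss's law, ∮E·dA = E·4πr² = Q_enc/ε₀.
E = k|Q_enc|/r² = (8.99×10^9)(1.44e-6)/(0.28)² = 1.65e5 N/C.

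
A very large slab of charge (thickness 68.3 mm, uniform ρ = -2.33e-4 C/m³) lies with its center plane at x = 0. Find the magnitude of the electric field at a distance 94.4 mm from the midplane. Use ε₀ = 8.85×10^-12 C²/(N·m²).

The point |x| = 94.4 mm lies outside the slab (half-thickness 0.03415 m). A symmetric pillbox spanning the full slab encloses Q_enc = ρ·d·A.
Flux = 2EA ⇒ E = |ρ|d/(2ε₀), independent of distance outside.
E = (2.33×10^-4)(0.0683)/(2·8.85×10^-12) = 8.99×10^5 N/C.

|E| = 8.99×10^5 N/C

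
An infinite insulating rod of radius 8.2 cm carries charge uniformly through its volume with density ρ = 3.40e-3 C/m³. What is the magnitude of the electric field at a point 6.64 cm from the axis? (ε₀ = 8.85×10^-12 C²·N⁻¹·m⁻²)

|E| = 1.28×10^7 V/m

By cylindrical symmetry E is radial; use a coaxial Gaussian cylinder of radius 6.64 cm and length L (r < R).
Enclosed charge per unit length: λ_enc = ρ·πr² = (3.40×10^-3)π(0.0664)² = 4.709e-5 C/m.
Gauss's law: E·2πrL = λ_enc L/ε₀.
E = |λ_enc|/(2πε₀r) = (4.709×10^-5)/(2π·8.85×10^-12·0.0664) = 1.28e7 N/C.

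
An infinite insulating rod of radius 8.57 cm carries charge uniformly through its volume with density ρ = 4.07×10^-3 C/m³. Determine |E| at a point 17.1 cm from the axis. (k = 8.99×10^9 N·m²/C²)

9.87e6 N/C

Choose a coaxial cylinder of radius r = 17.1 cm (arbitrary length L) as the Gaussian surface (r > 8.57 cm, full cross-section enclosed).
λ_enc = ρ·πR² = (4.07×10^-3)π(0.0857)² = 9.391×10^-5 C/m.
Applying ∮E·dA = Q_enc/ε₀ with the end caps contributing no flux:
E = 2k|λ_enc|/r = 2(8.99×10^9)(9.391×10^-5)/(0.171) = 9.87×10^6 N/C.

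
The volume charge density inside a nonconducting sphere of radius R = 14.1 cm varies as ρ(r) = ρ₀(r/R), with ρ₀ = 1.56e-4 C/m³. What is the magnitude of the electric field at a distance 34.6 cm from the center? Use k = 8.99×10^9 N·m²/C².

|E| ≈ 1.03×10^5 N/C

By spherical symmetry E is radial; choose a Gaussian sphere of radius r = 34.6 cm (r > R, all charge enclosed).
Q_enc = 4π ∫₀^R ρ₀(r'/R)^1 r'² dr' = 4πρ₀R³/4 = 1.374e-6 C.
Since E is radial and uniform over the Gaussian sphere, Φ = E·4πr² = Q_enc/ε₀.
E = k|Q_enc|/r² = (8.99×10^9)(1.374e-6)/(0.346)² = 1.03×10^5 N/C.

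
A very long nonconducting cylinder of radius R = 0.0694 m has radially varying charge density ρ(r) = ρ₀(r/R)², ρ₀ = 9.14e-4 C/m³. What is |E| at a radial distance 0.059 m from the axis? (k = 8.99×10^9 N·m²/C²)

Take a coaxial cylindrical Gaussian surface of radius r = 0.059 m and length L (r < R).
Integrating ρ over the cross-section to radius r: λ_enc = (2πρ₀/R²) ∫₀^r r'^3 dr' = 2πρ₀ r^4/(4·R²) = 3.612e-6 C/m.
Gauss's law: E·2πrL = λ_enc L/ε₀.
E = 2k|λ_enc|/r = 2(8.99×10^9)(3.612×10^-6)/(0.059) = 1.10×10^6 N/C.

|E| ≈ 1.10×10^6 N/C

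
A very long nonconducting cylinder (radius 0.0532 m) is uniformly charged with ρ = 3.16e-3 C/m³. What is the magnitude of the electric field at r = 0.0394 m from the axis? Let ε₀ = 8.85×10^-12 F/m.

Coaxial Gaussian cylinder, radius r = 0.0394 m, length L (r < R).
Charge inside radius r per length L is ρ·πr²·L, so λ_enc = ρπr² = 1.541×10^-5 C/m.
By Gauss's law (flux through the curved wall only), E·2πrL = λ_enc L/ε₀.
E = |λ_enc|/(2πε₀r) = (1.541×10^-5)/(2π·8.85×10^-12·0.0394) = 7.03e6 N/C.

|E| = 7.03e6 V/m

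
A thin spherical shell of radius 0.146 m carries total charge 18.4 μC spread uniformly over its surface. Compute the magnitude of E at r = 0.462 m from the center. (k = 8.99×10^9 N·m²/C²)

By spherical symmetry E is radial; choose a Gaussian sphere of radius r = 0.462 m (r > 0.146 m).
The entire shell is enclosed: Q_enc = 1.84×10^-5 C.
By Gauss's law, ∮E·dA = E·4πr² = Q_enc/ε₀.
E = k|Q_enc|/r² = (8.99×10^9)(1.84×10^-5)/(0.462)² = 7.75×10^5 N/C.

E ≈ 7.75×10^5 N/C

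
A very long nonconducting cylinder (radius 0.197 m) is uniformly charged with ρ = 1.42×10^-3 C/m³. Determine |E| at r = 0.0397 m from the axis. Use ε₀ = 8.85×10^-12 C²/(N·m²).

3.18×10^6 V/m

By cylindrical symmetry E is radial; use a coaxial Gaussian cylinder of radius 0.0397 m and length L (r < R).
Charge inside radius r per length L is ρ·πr²·L, so λ_enc = ρπr² = 7.031×10^-6 C/m.
By Gauss's law (flux through the curved wall only), E·2πrL = λ_enc L/ε₀.
E = |λ_enc|/(2πε₀r) = (7.031e-6)/(2π·8.85×10^-12·0.0397) = 3.18×10^6 N/C.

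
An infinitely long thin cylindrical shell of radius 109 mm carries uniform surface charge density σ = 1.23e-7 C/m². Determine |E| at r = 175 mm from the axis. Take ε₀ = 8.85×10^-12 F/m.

8.66e3 N/C

Choose a coaxial cylinder of radius r = 175 mm (arbitrary length L) as the Gaussian surface (r > 109 mm).
The whole shell is enclosed: λ_enc = σ·2πR = (1.23e-7)·2π·(0.109) = 8.424×10^-8 C/m.
Applying ∮E·dA = Q_enc/ε₀ with the end caps contributing no flux:
E = |λ_enc|/(2πε₀r) = (8.424e-8)/(2π·8.85×10^-12·0.175) = 8.66e3 N/C.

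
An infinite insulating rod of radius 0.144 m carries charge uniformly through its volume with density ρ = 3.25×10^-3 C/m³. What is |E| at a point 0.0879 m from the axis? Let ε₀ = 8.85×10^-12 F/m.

E ≈ 1.61×10^7 N/C

By cylindrical symmetry E is radial; use a coaxial Gaussian cylinder of radius 0.0879 m and length L (r < R).
Enclosed charge per unit length: λ_enc = ρ·πr² = (3.25×10^-3)π(0.0879)² = 7.889e-5 C/m.
By Gauss's law (flux through the curved wall only), E·2πrL = λ_enc L/ε₀.
E = |λ_enc|/(2πε₀r) = (7.889×10^-5)/(2π·8.85×10^-12·0.0879) = 1.61e7 N/C.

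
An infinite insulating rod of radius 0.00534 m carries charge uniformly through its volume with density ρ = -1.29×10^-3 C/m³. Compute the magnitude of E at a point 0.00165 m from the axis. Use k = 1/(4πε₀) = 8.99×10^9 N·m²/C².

|E| ≈ 1.20e5 V/m

Choose a coaxial cylinder of radius r = 0.00165 m (arbitrary length L) as the Gaussian surface (r < R).
Charge inside radius r per length L is ρ·πr²·L, so λ_enc = ρπr² = -1.103×10^-8 C/m.
Gauss's law: E·2πrL = λ_enc L/ε₀.
E = 2k|λ_enc|/r = 2(8.99×10^9)(1.103×10^-8)/(0.00165) = 1.20×10^5 N/C.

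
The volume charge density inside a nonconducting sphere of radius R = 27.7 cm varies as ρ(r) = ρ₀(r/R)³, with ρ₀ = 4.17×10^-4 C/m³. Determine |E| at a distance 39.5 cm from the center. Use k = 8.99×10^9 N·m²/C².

Symmetry ⇒ E = E(r) r̂. Gaussian sphere of radius r = 39.5 cm (r > R, all charge enclosed).
Q_enc = 4π ∫₀^R ρ₀(r'/R)^3 r'² dr' = 4πρ₀R³/6 = 1.856×10^-5 C.
By Gauss's law, ∮E·dA = E·4πr² = Q_enc/ε₀.
E = k|Q_enc|/r² = (8.99×10^9)(1.856×10^-5)/(0.395)² = 1.07e6 N/C.

|E| = 1.07e6 V/m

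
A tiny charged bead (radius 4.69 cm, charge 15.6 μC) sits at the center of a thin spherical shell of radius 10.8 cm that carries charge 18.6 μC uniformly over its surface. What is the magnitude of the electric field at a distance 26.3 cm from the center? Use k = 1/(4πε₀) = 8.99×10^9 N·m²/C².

Symmetry ⇒ E = E(r) r̂. Gaussian sphere of radius r = 26.3 cm (r > 10.8 cm, enclosing both).
Q_enc = (15.6 μC) + (18.6 μC) = 3.42×10^-5 C.
Since E is radial and uniform over the Gaussian sphere, Φ = E·4πr² = Q_enc/ε₀.
E = k|Q_enc|/r² = (8.99×10^9)(3.42×10^-5)/(0.263)² = 4.45e6 N/C.

4.45e6 N/C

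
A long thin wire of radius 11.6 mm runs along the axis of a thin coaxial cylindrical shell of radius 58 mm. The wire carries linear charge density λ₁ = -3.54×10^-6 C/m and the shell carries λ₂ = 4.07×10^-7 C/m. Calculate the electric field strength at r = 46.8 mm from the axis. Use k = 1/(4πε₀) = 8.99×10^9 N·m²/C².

E ≈ 1.36×10^6 V/m

Choose a coaxial cylinder of radius r = 46.8 mm (arbitrary length L) as the Gaussian surface (between the conductors, 11.6 mm < r < 58 mm).
The shell at 58 mm lies outside the Gaussian surface, so λ_enc = λ₁ = -3.54e-6 C/m.
Gauss's law: E·2πrL = λ_enc L/ε₀.
E = 2k|λ_enc|/r = 2(8.99×10^9)(3.54e-6)/(0.0468) = 1.36×10^6 N/C.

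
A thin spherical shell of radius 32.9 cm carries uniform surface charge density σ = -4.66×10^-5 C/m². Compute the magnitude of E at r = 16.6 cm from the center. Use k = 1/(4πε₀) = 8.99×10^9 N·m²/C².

E = 0 (no enclosed charge)

By spherical symmetry E is radial; choose a Gaussian sphere of radius r = 16.6 cm (inside the shell, r < 32.9 cm).
All the charge is outside the Gaussian surface: Q_enc = 0, hence E = 0 everywhere inside the shell.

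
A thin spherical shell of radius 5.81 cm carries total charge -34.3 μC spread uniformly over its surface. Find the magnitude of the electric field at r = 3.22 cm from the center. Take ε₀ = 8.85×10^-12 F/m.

E = 0

Take a concentric spherical Gaussian surface of radius r = 3.22 cm (inside the shell, r < 5.81 cm).
No charge lies within this surface, so Q_enc = 0 and Gauss's law gives E·4πr² = 0 ⇒ E = 0.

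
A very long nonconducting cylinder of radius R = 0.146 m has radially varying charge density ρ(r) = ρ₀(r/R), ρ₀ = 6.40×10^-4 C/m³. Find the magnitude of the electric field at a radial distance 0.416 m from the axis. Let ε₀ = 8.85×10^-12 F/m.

E ≈ 1.24×10^6 N/C

Choose a coaxial cylinder of radius r = 0.416 m (arbitrary length L) as the Gaussian surface (r > R, full charge per length enclosed).
λ_enc = 2π ∫₀^R ρ₀(r'/R)^1 r' dr' = 2πρ₀R²/3 = 2.857e-5 C/m.
By Gauss's law (flux through the curved wall only), E·2πrL = λ_enc L/ε₀.
E = |λ_enc|/(2πε₀r) = (2.857×10^-5)/(2π·8.85×10^-12·0.416) = 1.24×10^6 N/C.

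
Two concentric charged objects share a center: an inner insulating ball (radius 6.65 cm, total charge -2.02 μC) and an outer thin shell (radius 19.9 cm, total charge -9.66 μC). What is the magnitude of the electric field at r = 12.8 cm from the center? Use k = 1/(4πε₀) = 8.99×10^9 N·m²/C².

Use a concentric Gaussian sphere at r = 12.8 cm (between the bodies, 6.65 cm < r < 19.9 cm).
The shell at 19.9 cm lies outside the Gaussian surface, so Q_enc = -2.02 μC = -2.02e-6 C.
Gauss's law: E·4πr² = Q_enc/ε₀.
E = k|Q_enc|/r² = (8.99×10^9)(2.02×10^-6)/(0.128)² = 1.11×10^6 N/C.

E = 1.11×10^6 N/C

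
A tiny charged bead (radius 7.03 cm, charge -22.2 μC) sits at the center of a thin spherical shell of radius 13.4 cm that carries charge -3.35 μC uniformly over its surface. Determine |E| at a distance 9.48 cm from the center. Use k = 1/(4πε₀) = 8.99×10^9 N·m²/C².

Take a concentric spherical Gaussian surface of radius r = 9.48 cm (between the bodies, 7.03 cm < r < 13.4 cm).
The shell at 13.4 cm lies outside the Gaussian surface, so Q_enc = -22.2 μC = -2.22e-5 C.
By Gauss's law, ∮E·dA = E·4πr² = Q_enc/ε₀.
E = k|Q_enc|/r² = (8.99×10^9)(2.22×10^-5)/(0.0948)² = 2.22×10^7 N/C.

E ≈ 2.22×10^7 V/m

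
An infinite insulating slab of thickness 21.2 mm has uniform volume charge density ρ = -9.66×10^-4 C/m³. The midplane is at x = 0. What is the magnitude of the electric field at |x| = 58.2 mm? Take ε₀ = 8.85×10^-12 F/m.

E = 1.16×10^6 N/C

The point |x| = 58.2 mm lies outside the slab (half-thickness 0.0106 m). A symmetric pillbox spanning the full slab encloses Q_enc = ρ·d·A.
Flux = 2EA ⇒ E = |ρ|d/(2ε₀), independent of distance outside.
E = (9.66e-4)(0.0212)/(2·8.85×10^-12) = 1.16×10^6 N/C.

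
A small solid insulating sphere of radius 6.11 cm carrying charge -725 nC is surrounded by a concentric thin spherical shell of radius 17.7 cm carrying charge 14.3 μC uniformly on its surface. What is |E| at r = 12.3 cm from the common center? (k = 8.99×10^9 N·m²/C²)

Use a concentric Gaussian sphere at r = 12.3 cm (between the bodies, 6.11 cm < r < 17.7 cm).
The shell at 17.7 cm lies outside the Gaussian surface, so Q_enc = -725 nC = -7.25e-7 C.
Since E is radial and uniform over the Gaussian sphere, Φ = E·4πr² = Q_enc/ε₀.
E = k|Q_enc|/r² = (8.99×10^9)(7.25×10^-7)/(0.123)² = 4.31e5 N/C.

E = 4.31×10^5 N/C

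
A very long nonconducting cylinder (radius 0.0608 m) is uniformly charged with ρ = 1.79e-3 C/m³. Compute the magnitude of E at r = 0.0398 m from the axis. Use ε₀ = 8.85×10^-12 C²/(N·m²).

E = 4.02e6 V/m

Coaxial Gaussian cylinder, radius r = 0.0398 m, length L (r < R).
Charge inside radius r per length L is ρ·πr²·L, so λ_enc = ρπr² = 8.908e-6 C/m.
Gauss's law: E·2πrL = λ_enc L/ε₀.
E = |λ_enc|/(2πε₀r) = (8.908×10^-6)/(2π·8.85×10^-12·0.0398) = 4.02×10^6 N/C.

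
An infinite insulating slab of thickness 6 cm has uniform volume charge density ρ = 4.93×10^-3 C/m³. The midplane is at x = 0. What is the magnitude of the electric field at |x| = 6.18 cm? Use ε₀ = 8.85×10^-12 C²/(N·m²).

The point |x| = 6.18 cm lies outside the slab (half-thickness 0.03 m). A symmetric pillbox spanning the full slab encloses Q_enc = ρ·d·A.
Flux = 2EA ⇒ E = |ρ|d/(2ε₀), independent of distance outside.
E = (4.93×10^-3)(0.06)/(2·8.85×10^-12) = 1.67×10^7 N/C.

|E| ≈ 1.67×10^7 V/m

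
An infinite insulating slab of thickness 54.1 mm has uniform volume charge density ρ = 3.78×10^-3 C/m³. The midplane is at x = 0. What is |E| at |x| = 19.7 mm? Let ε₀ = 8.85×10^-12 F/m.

|E| ≈ 8.41×10^6 N/C

By symmetry E is perpendicular to the slab. A Gaussian pillbox from −19.7 mm to +19.7 mm (face area A) lies entirely within the slab.
Q_enc = ρ·(2x)·A and flux = 2EA, so 2EA = 2ρxA/ε₀ ⇒ E = |ρ|x/ε₀.
E = (3.78×10^-3)(0.0197)/(8.85×10^-12) = 8.41e6 N/C.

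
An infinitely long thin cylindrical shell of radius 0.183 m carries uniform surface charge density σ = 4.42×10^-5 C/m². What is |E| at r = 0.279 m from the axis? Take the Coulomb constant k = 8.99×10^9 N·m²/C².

E ≈ 3.28e6 N/C

Choose a coaxial cylinder of radius r = 0.279 m (arbitrary length L) as the Gaussian surface (r > 0.183 m).
The whole shell is enclosed: λ_enc = σ·2πR = (4.42e-5)·2π·(0.183) = 5.082×10^-5 C/m.
By Gauss's law (flux through the curved wall only), E·2πrL = λ_enc L/ε₀.
E = 2k|λ_enc|/r = 2(8.99×10^9)(5.082×10^-5)/(0.279) = 3.28e6 N/C.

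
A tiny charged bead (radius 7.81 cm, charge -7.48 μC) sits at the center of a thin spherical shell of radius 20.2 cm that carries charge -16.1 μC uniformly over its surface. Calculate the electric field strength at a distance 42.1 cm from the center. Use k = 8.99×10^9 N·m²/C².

E ≈ 1.20×10^6 N/C

Take a concentric spherical Gaussian surface of radius r = 42.1 cm (r > 20.2 cm, enclosing both).
Q_enc = (-7.48 μC) + (-16.1 μC) = -2.358e-5 C.
Since E is radial and uniform over the Gaussian sphere, Φ = E·4πr² = Q_enc/ε₀.
E = k|Q_enc|/r² = (8.99×10^9)(2.358e-5)/(0.421)² = 1.20×10^6 N/C.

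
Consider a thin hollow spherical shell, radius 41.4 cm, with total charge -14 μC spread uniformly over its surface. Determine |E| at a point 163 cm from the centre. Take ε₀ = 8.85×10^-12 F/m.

Take a concentric spherical Gaussian surface of radius r = 163 cm (r > 41.4 cm).
The entire shell is enclosed: Q_enc = -1.40×10^-5 C.
Since E is radial and uniform over the Gaussian sphere, Φ = E·4πr² = Q_enc/ε₀.
E = |Q_enc|/(4πε₀r²) = (1.40e-5)/(4π·8.85×10^-12·(1.63)²) = 4.74×10^4 N/C.

|E| ≈ 4.74×10^4 N/C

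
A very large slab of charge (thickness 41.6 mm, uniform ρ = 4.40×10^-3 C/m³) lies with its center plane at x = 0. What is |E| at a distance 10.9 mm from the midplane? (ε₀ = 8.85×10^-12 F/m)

By symmetry E is perpendicular to the slab. A Gaussian pillbox from −10.9 mm to +10.9 mm (face area A) lies entirely within the slab.
Q_enc = ρ·(2x)·A and flux = 2EA, so 2EA = 2ρxA/ε₀ ⇒ E = |ρ|x/ε₀.
E = (4.40×10^-3)(0.0109)/(8.85×10^-12) = 5.42e6 N/C.

|E| ≈ 5.42×10^6 N/C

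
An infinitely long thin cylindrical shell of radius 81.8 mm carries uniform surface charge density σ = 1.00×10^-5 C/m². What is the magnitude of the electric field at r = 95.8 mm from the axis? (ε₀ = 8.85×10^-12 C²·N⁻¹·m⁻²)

Take a coaxial cylindrical Gaussian surface of radius r = 95.8 mm and length L (r > 81.8 mm).
The whole shell is enclosed: λ_enc = σ·2πR = (1.00×10^-5)·2π·(0.0818) = 5.14×10^-6 C/m.
By Gauss's law (flux through the curved wall only), E·2πrL = λ_enc L/ε₀.
E = |λ_enc|/(2πε₀r) = (5.14×10^-6)/(2π·8.85×10^-12·0.0958) = 9.65e5 N/C.

E ≈ 9.65e5 N/C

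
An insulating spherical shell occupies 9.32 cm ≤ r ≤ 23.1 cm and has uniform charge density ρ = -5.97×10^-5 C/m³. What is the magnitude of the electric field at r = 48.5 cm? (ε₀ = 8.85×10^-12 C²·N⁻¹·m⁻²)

|E| = 1.10e5 N/C

Take a concentric spherical Gaussian surface of radius r = 48.5 cm (r > 23.1 cm, enclosing the whole shell).
Q_enc = ρ·(4π/3)(b³ − a³) = (-5.97×10^-5)·(4π/3)·((0.231)³ − (0.0932)³) = -2.88e-6 C.
Gauss's law: E·4πr² = Q_enc/ε₀.
E = |Q_enc|/(4πε₀r²) = (2.88×10^-6)/(4π·8.85×10^-12·(0.485)²) = 1.10e5 N/C.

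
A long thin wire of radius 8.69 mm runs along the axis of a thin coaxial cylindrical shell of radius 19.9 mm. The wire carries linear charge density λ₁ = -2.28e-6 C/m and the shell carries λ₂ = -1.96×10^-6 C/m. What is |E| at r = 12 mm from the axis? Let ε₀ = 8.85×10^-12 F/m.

Choose a coaxial cylinder of radius r = 12 mm (arbitrary length L) as the Gaussian surface (between the conductors, 8.69 mm < r < 19.9 mm).
Only the inner wire is enclosed; the outer shell contributes nothing inside itself. λ_enc = λ₁ = -2.28×10^-6 C/m.
Gauss's law: E·2πrL = λ_enc L/ε₀.
E = |λ_enc|/(2πε₀r) = (2.28e-6)/(2π·8.85×10^-12·0.012) = 3.42×10^6 N/C.

E ≈ 3.42×10^6 N/C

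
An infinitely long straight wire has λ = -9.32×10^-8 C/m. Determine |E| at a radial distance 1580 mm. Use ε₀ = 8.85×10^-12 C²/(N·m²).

By cylindrical symmetry E is radial; use a coaxial Gaussian cylinder of radius 1580 mm and length L.
Q_enc = λL, so λ_enc = -9.32×10^-8 C/m.
Applying ∮E·dA = Q_enc/ε₀ with the end caps contributing no flux:
E = |λ_enc|/(2πε₀r) = (9.32×10^-8)/(2π·8.85×10^-12·1.58) = 1.06×10^3 N/C.

E ≈ 1.06×10^3 N/C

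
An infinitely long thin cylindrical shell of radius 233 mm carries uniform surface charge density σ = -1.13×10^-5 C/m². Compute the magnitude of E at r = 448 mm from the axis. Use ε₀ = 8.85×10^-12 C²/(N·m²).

6.64×10^5 N/C

Coaxial Gaussian cylinder, radius r = 448 mm, length L (r > 233 mm).
The whole shell is enclosed: λ_enc = σ·2πR = (-1.13×10^-5)·2π·(0.233) = -1.654e-5 C/m.
Gauss's law: E·2πrL = λ_enc L/ε₀.
E = |λ_enc|/(2πε₀r) = (1.654×10^-5)/(2π·8.85×10^-12·0.448) = 6.64×10^5 N/C.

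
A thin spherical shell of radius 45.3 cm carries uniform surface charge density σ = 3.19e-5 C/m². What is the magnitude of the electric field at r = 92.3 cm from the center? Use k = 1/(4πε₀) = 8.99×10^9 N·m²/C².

|E| = 8.68×10^5 N/C

Use a concentric Gaussian sphere at r = 92.3 cm (r > 45.3 cm).
The entire shell is enclosed: Q_enc = σ·4πR² = (3.19×10^-5)·4π·(0.453)² = 8.226×10^-5 C.
Gauss's law: E·4πr² = Q_enc/ε₀.
E = k|Q_enc|/r² = (8.99×10^9)(8.226×10^-5)/(0.923)² = 8.68×10^5 N/C.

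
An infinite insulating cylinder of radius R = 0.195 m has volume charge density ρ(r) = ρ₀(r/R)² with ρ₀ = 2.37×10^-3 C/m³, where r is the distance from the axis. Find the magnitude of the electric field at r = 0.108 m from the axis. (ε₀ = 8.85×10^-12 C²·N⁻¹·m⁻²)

Choose a coaxial cylinder of radius r = 0.108 m (arbitrary length L) as the Gaussian surface (r < R).
Integrating ρ over the cross-section to radius r: λ_enc = (2πρ₀/R²) ∫₀^r r'^3 dr' = 2πρ₀ r^4/(4·R²) = 1.332×10^-5 C/m.
By Gauss's law (flux through the curved wall only), E·2πrL = λ_enc L/ε₀.
E = |λ_enc|/(2πε₀r) = (1.332e-5)/(2π·8.85×10^-12·0.108) = 2.22×10^6 N/C.

|E| = 2.22e6 N/C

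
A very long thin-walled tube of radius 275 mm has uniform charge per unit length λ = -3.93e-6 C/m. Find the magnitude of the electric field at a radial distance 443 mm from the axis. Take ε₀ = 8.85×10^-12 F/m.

Choose a coaxial cylinder of radius r = 443 mm (arbitrary length L) as the Gaussian surface (r > 275 mm).
The full line charge is enclosed: λ_enc = -3.93×10^-6 C/m.
Applying ∮E·dA = Q_enc/ε₀ with the end caps contributing no flux:
E = |λ_enc|/(2πε₀r) = (3.93e-6)/(2π·8.85×10^-12·0.443) = 1.60e5 N/C.

|E| ≈ 1.60e5 N/C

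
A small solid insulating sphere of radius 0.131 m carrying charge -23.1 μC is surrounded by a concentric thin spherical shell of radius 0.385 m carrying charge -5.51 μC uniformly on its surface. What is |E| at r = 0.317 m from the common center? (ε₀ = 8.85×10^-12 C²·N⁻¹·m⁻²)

E = 2.07×10^6 V/m

Take a concentric spherical Gaussian surface of radius r = 0.317 m (between the bodies, 0.131 m < r < 0.385 m).
Only the inner charge is enclosed; the outer shell contributes nothing inside itself. Q_enc = -23.1 μC = -2.31×10^-5 C.
By Gauss's law, ∮E·dA = E·4πr² = Q_enc/ε₀.
E = |Q_enc|/(4πε₀r²) = (2.31e-5)/(4π·8.85×10^-12·(0.317)²) = 2.07×10^6 N/C.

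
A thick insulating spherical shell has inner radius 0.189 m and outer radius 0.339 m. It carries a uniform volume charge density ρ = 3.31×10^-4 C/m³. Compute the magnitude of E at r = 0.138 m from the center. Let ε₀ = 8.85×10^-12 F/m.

Use a concentric Gaussian sphere at r = 0.138 m (r < 0.189 m, inside the empty cavity).
Q_enc = 0 (all charge lies at larger r); Gauss's law gives E = 0.

|E| = 0 N/C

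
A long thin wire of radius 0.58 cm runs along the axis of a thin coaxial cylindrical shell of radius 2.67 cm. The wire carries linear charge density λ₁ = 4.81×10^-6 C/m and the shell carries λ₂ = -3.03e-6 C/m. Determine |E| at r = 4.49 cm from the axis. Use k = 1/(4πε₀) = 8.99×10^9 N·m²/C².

E = 7.13×10^5 N/C

Coaxial Gaussian cylinder, radius r = 4.49 cm, length L (r > 2.67 cm, enclosing both).
λ_enc = λ₁ + λ₂ = (4.81×10^-6) + (-3.03e-6) = 1.78e-6 C/m.
By Gauss's law (flux through the curved wall only), E·2πrL = λ_enc L/ε₀.
E = 2k|λ_enc|/r = 2(8.99×10^9)(1.78×10^-6)/(0.0449) = 7.13×10^5 N/C.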